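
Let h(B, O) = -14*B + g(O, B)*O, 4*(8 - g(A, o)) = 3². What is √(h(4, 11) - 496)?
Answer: I*√1955/2 ≈ 22.108*I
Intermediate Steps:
g(A, o) = 23/4 (g(A, o) = 8 - ¼*3² = 8 - ¼*9 = 8 - 9/4 = 23/4)
h(B, O) = -14*B + 23*O/4
√(h(4, 11) - 496) = √((-14*4 + (23/4)*11) - 496) = √((-56 + 253/4) - 496) = √(29/4 - 496) = √(-1955/4) = I*√1955/2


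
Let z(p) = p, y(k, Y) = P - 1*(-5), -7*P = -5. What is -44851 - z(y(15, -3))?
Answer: -313997/7 ≈ -44857.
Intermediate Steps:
P = 5/7 (P = -⅐*(-5) = 5/7 ≈ 0.71429)
y(k, Y) = 40/7 (y(k, Y) = 5/7 - 1*(-5) = 5/7 + 5 = 40/7)
-44851 - z(y(15, -3)) = -44851 - 1*40/7 = -44851 - 40/7 = -313997/7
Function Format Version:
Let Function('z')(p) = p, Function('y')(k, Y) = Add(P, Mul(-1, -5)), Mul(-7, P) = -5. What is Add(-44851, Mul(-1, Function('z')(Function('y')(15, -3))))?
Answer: Rational(-313997, 7) ≈ -44857.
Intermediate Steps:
P = Rational(5, 7) (P = Mul(Rational(-1, 7), -5) = Rational(5, 7) ≈ 0.71429)
Function('y')(k, Y) = Rational(40, 7) (Function('y')(k, Y) = Add(Rational(5, 7), Mul(-1, -5)) = Add(Rational(5, 7), 5) = Rational(40, 7))
Add(-44851, Mul(-1, Function('z')(Function('y')(15, -3)))) = Add(-44851, Mul(-1, Rational(40, 7))) = Add(-44851, Rational(-40, 7)) = Rational(-313997, 7)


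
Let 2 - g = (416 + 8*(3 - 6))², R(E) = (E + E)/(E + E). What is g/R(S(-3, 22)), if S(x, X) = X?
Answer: -153662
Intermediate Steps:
R(E) = 1 (R(E) = (2*E)/((2*E)) = (2*E)*(1/(2*E)) = 1)
g = -153662 (g = 2 - (416 + 8*(3 - 6))² = 2 - (416 + 8*(-3))² = 2 - (416 - 24)² = 2 - 1*392² = 2 - 1*153664 = 2 - 153664 = -153662)
g/R(S(-3, 22)) = -153662/1 = -153662*1 = -153662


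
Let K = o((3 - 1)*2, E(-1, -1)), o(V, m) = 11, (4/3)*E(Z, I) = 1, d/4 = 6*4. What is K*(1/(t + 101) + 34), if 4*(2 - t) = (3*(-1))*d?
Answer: 65461/175 ≈ 374.06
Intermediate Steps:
d = 96 (d = 4*(6*4) = 4*24 = 96)
E(Z, I) = ¾ (E(Z, I) = (¾)*1 = ¾)
t = 74 (t = 2 - 3*(-1)*96/4 = 2 - (-3)*96/4 = 2 - ¼*(-288) = 2 + 72 = 74)
K = 11
K*(1/(t + 101) + 34) = 11*(1/(74 + 101) + 34) = 11*(1/175 + 34) = 11*(5951/175) = 65461/175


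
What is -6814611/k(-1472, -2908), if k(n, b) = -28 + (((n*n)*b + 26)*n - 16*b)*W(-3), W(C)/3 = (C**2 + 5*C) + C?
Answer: 6814611/250427257087708 ≈ 2.7212e-8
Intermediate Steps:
W(C) = 3*C**2 + 18*C (W(C) = 3*((C**2 + 5*C) + C) = 3*(C**2 + 6*C) = 3*C**2 + 18*C)
k(n, b) = -28 + 432*b - 27*n*(26 + b*n**2) (k(n, b) = -28 + (((n*n)*b + 26)*n - 16*b)*(3*(-3)*(6 - 3)) = -28 + ((n**2*b + 26)*n - 16*b)*(3*(-3)*3) = -28 + ((b*n**2 + 26)*n - 16*b)*(-27) = -28 + ((26 + b*n**2)*n - 16*b)*(-27) = -28 + (n*(26 + b*n**2) - 16*b)*(-27) = -28 + (-16*b + n*(26 + b*n**2))*(-27) = -28 + (432*b - 27*n*(26 + b*n**2)) = -28 + 432*b - 27*n*(26 + b*n**2))
-6814611/k(-1472, -2908) = -6814611/(-28 - 702*(-1472) + 432*(-2908) - 27*(-2908)*(-1472)**3) = -6814611/(-28 + 1033344 - 1256256 - 27*(-2908)*(-3189506048)) = -6814611/(-28 + 1033344 - 1256256 - 250427256864768) = -6814611/(-250427257087708) = -6814611*(-1/250427257087708) = 6814611/250427257087708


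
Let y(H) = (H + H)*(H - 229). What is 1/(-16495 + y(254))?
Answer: -1/3795 ≈ -0.00026350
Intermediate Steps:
y(H) = 2*H*(-229 + H) (y(H) = (2*H)*(-229 + H) = 2*H*(-229 + H))
1/(-16495 + y(254)) = 1/(-16495 + 2*254*(-229 + 254)) = 1/(-16495 + 2*254*25) = 1/(-16495 + 12700) = 1/(-3795) = -1/3795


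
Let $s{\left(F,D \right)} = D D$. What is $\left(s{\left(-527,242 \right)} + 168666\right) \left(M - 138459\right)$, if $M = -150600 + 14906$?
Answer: $-62295786190$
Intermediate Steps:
$s{\left(F,D \right)} = D^{2}$
$M = -135694$
$\left(s{\left(-527,242 \right)} + 168666\right) \left(M - 138459\right) = \left(242^{2} + 168666\right) \left(-135694 - 138459\right) = \left(58564 + 168666\right) \left(-274153\right) = 227230 \left(-274153\right) = -62295786190$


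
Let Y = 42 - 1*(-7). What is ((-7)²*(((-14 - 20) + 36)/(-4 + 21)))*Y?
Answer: 4802/17 ≈ 282.47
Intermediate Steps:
Y = 49 (Y = 42 + 7 = 49)
((-7)²*(((-14 - 20) + 36)/(-4 + 21)))*Y = ((-7)²*(((-14 - 20) + 36)/(-4 + 21)))*49 = (49*((-34 + 36)/17))*49 = (49*(2*(1/17)))*49 = (49*(2/17))*49 = (98/17)*49 = 4802/17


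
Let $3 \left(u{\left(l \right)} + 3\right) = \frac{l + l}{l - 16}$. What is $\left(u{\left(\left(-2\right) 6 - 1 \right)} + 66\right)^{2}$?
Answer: $\frac{30327049}{7569} \approx 4006.7$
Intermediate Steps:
$u{\left(l \right)} = -3 + \frac{2 l}{3 \left(-16 + l\right)}$ ($u{\left(l \right)} = -3 + \frac{\left(l + l\right) \frac{1}{l - 16}}{3} = -3 + \frac{2 l \frac{1}{-16 + l}}{3} = -3 + \frac{2 l}{3 \left(-16 + l\right)}$)
$\left(u{\left(\left(-2\right) 6 - 1 \right)} + 66\right)^{2} = \left(\frac{144 - 7 \left(\left(-2\right) 6 - 1\right)}{3 \left(-16 - 13\right)} + 66\right)^{2} = \left(\frac{144 - 7 \left(-12 - 1\right)}{3 \left(-16 - 13\right)} + 66\right)^{2} = \left(\frac{144 - -91}{3 \left(-16 - 13\right)} + 66\right)^{2} = \left(\frac{144 + 91}{3 \left(-29\right)} + 66\right)^{2} = \left(\frac{1}{3} \left(- \frac{1}{29}\right) 235 + 66\right)^{2} = \left(- \frac{235}{87} + 66\right)^{2} = \left(\frac{5507}{87}\right)^{2} = \frac{30327049}{7569}$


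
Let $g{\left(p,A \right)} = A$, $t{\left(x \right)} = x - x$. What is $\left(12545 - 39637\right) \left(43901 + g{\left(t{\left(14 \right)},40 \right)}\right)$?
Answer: $-1190449572$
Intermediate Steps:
$t{\left(x \right)} = 0$
$\left(12545 - 39637\right) \left(43901 + g{\left(t{\left(14 \right)},40 \right)}\right) = \left(12545 - 39637\right) \left(43901 + 40\right) = \left(-27092\right) 43941 = -1190449572$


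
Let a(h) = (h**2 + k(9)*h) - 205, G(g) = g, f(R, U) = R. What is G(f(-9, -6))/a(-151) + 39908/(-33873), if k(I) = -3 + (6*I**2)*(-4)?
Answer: -1403877589/1191550521 ≈ -1.1782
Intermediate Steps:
k(I) = -3 - 24*I**2
a(h) = -205 + h**2 - 1947*h (a(h) = (h**2 + (-3 - 24*9**2)*h) - 205 = (h**2 + (-3 - 24*81)*h) - 205 = (h**2 + (-3 - 1944)*h) - 205 = (h**2 - 1947*h) - 205 = -205 + h**2 - 1947*h)
G(f(-9, -6))/a(-151) + 39908/(-33873) = -9/(-205 + (-151)**2 - 1947*(-151)) + 39908/(-33873) = -9/(-205 + 22801 + 293997) + 39908*(-1/33873) = -9/316593 - 39908/33873 = -9*1/316593 - 39908/33873 = -1/35177 - 39908/33873 = -1403877589/1191550521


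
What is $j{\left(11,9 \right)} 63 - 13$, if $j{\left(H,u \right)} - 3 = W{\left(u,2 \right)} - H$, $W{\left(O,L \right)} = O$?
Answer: $50$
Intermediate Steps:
$j{\left(H,u \right)} = 3 + u - H$ ($j{\left(H,u \right)} = 3 - \left(H - u\right) = 3 + u - H$)
$j{\left(11,9 \right)} 63 - 13 = \left(3 + 9 - 11\right) 63 - 13 = 1 \cdot 63 - 13 = 63 - 13 = 50$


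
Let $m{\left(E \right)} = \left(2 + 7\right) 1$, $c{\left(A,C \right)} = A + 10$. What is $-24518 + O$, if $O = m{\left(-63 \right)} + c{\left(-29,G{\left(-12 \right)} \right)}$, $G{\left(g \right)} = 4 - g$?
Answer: $-24528$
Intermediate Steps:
$c{\left(A,C \right)} = 10 + A$
$m{\left(E \right)} = 9$ ($m{\left(E \right)} = 9 \cdot 1 = 9$)
$O = -10$ ($O = 9 + \left(10 - 29\right) = 9 - 19 = -10$)
$-24518 + O = -24518 - 10 = -24528$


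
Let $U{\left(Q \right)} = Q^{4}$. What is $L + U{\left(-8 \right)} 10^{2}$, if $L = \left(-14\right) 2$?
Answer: $409572$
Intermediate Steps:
$L = -28$
$L + U{\left(-8 \right)} 10^{2} = -28 + \left(-8\right)^{4} \cdot 10^{2} = -28 + 4096 \cdot 100 = -28 + 409600 = 409572$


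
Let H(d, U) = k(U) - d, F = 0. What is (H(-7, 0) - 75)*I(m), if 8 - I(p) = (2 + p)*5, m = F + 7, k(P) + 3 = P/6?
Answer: 2627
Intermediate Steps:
k(P) = -3 + P/6
H(d, U) = -3 - d + U/6 (H(d, U) = (-3 + U/6) - d = -3 - d + U/6)
m = 7 (m = 0 + 7 = 7)
I(p) = -2 - 5*p (I(p) = 8 - (2 + p)*5 = 8 - (10 + 5*p) = 8 + (-10 - 5*p) = -2 - 5*p)
(H(-7, 0) - 75)*I(m) = ((-3 - 1*(-7) + (⅙)*0) - 75)*(-2 - 5*7) = ((-3 + 7 + 0) - 75)*(-2 - 35) = (4 - 75)*(-37) = -71*(-37) = 2627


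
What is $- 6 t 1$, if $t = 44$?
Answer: $-264$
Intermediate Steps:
$- 6 t 1 = \left(-6\right) 44 \cdot 1 = \left(-264\right) 1 = -264$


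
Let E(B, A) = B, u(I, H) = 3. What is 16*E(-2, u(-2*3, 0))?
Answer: -32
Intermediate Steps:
16*E(-2, u(-2*3, 0)) = 16*(-2) = -32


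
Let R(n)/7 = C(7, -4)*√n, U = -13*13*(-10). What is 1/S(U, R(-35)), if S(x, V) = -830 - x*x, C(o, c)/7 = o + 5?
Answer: -1/2856930 ≈ -3.5003e-7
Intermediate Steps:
C(o, c) = 35 + 7*o (C(o, c) = 7*(o + 5) = 7*(5 + o) = 35 + 7*o)
U = 1690 (U = -169*(-10) = 1690)
R(n) = 588*√n (R(n) = 7*((35 + 7*7)*√n) = 7*((35 + 49)*√n) = 7*(84*√n) = 588*√n)
S(x, V) = -830 - x²
1/S(U, R(-35)) = 1/(-830 - 1*1690²) = 1/(-830 - 1*2856100) = 1/(-830 - 2856100) = 1/(-2856930) = -1/2856930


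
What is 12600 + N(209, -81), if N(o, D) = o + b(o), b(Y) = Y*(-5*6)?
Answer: 6539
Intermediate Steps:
b(Y) = -30*Y (b(Y) = Y*(-30) = -30*Y)
N(o, D) = -29*o (N(o, D) = o - 30*o = -29*o)
12600 + N(209, -81) = 12600 - 29*209 = 12600 - 6061 = 6539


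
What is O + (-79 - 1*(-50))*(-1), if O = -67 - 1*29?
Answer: -67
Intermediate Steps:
O = -96 (O = -67 - 29 = -96)
O + (-79 - 1*(-50))*(-1) = -96 + (-79 - 1*(-50))*(-1) = -96 + (-79 + 50)*(-1) = -96 - 29*(-1) = -96 + 29 = -67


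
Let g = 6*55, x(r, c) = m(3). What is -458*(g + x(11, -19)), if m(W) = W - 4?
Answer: -150682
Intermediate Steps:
m(W) = -4 + W
x(r, c) = -1 (x(r, c) = -4 + 3 = -1)
g = 330
-458*(g + x(11, -19)) = -458*(330 - 1) = -458*329 = -150682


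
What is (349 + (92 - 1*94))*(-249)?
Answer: -86403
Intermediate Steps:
(349 + (92 - 1*94))*(-249) = (349 + (92 - 94))*(-249) = (349 - 2)*(-249) = 347*(-249) = -86403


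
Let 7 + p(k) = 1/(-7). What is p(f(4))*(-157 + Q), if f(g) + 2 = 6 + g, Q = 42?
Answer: 5750/7 ≈ 821.43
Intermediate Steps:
f(g) = 4 + g (f(g) = -2 + (6 + g) = 4 + g)
p(k) = -50/7 (p(k) = -7 + 1/(-7) = -7 - ⅐ = -50/7)
p(f(4))*(-157 + Q) = -50*(-157 + 42)/7 = -50/7*(-115) = 5750/7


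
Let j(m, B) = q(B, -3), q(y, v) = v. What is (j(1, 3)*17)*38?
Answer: -1938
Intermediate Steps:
j(m, B) = -3
(j(1, 3)*17)*38 = -3*17*38 = -51*38 = -1938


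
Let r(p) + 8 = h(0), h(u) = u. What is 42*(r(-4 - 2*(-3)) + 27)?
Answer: 798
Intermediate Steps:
r(p) = -8 (r(p) = -8 + 0 = -8)
42*(r(-4 - 2*(-3)) + 27) = 42*(-8 + 27) = 42*19 = 798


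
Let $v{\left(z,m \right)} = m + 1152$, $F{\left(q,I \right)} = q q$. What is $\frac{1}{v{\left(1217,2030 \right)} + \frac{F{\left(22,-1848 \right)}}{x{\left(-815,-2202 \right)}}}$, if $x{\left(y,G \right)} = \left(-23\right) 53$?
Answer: $\frac{1219}{3878374} \approx 0.00031431$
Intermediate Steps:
$F{\left(q,I \right)} = q^{2}$
$x{\left(y,G \right)} = -1219$
$v{\left(z,m \right)} = 1152 + m$
$\frac{1}{v{\left(1217,2030 \right)} + \frac{F{\left(22,-1848 \right)}}{x{\left(-815,-2202 \right)}}} = \frac{1}{\left(1152 + 2030\right) + \frac{22^{2}}{-1219}} = \frac{1}{3182 + 484 \left(- \frac{1}{1219}\right)} = \frac{1}{3182 - \frac{484}{1219}} = \frac{1}{\frac{3878374}{1219}} = \frac{1219}{3878374}$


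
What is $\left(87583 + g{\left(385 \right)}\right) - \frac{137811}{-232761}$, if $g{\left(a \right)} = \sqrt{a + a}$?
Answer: $\frac{6795348158}{77587} + \sqrt{770} \approx 87611.0$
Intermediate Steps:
$g{\left(a \right)} = \sqrt{2} \sqrt{a}$ ($g{\left(a \right)} = \sqrt{2 a} = \sqrt{2} \sqrt{a}$)
$\left(87583 + g{\left(385 \right)}\right) - \frac{137811}{-232761} = \left(87583 + \sqrt{2} \sqrt{385}\right) - \frac{137811}{-232761} = \left(87583 + \sqrt{770}\right) - - \frac{45937}{77587} = \left(87583 + \sqrt{770}\right) + \frac{45937}{77587} = \frac{6795348158}{77587} + \sqrt{770}$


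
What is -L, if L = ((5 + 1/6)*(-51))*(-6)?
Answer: -1581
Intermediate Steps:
L = 1581 (L = ((5 + 1/6)*(-51))*(-6) = ((31/6)*(-51))*(-6) = -527/2*(-6) = 1581)
-L = -1*1581 = -1581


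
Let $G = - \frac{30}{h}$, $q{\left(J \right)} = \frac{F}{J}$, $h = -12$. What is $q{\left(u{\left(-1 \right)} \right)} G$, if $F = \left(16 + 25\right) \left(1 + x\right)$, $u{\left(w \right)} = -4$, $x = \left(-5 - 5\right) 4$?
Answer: $\frac{7995}{8} \approx 999.38$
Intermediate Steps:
$x = -40$ ($x = \left(-10\right) 4 = -40$)
$F = -1599$ ($F = \left(16 + 25\right) \left(1 - 40\right) = 41 \left(-39\right) = -1599$)
$q{\left(J \right)} = - \frac{1599}{J}$
$G = \frac{5}{2}$ ($G = - \frac{30}{-12} = \left(-30\right) \left(- \frac{1}{12}\right) = \frac{5}{2} \approx 2.5$)
$q{\left(u{\left(-1 \right)} \right)} G = - \frac{1599}{-4} \cdot \frac{5}{2} = \left(-1599\right) \left(- \frac{1}{4}\right) \frac{5}{2} = \frac{1599}{4} \cdot \frac{5}{2} = \frac{7995}{8}$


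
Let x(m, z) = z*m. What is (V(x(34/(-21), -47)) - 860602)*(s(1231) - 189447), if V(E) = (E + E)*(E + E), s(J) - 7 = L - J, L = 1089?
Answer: 23338243504804/147 ≈ 1.5876e+11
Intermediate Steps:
s(J) = 1096 - J (s(J) = 7 + (1089 - J) = 1096 - J)
x(m, z) = m*z
V(E) = 4*E² (V(E) = (2*E)*(2*E) = 4*E²)
(V(x(34/(-21), -47)) - 860602)*(s(1231) - 189447) = (4*((34/(-21))*(-47))² - 860602)*((1096 - 1*1231) - 189447) = (4*((34*(-1/21))*(-47))² - 860602)*((1096 - 1231) - 189447) = (4*(-34/21*(-47))² - 860602)*(-135 - 189447) = (4*(1598/21)² - 860602)*(-189582) = (4*(2553604/441) - 860602)*(-189582) = (10214416/441 - 860602)*(-189582) = -369311066/441*(-189582) = 23338243504804/147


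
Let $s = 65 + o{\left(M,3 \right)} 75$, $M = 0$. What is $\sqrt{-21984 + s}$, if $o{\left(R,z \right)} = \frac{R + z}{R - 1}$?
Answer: $8 i \sqrt{346} \approx 148.81 i$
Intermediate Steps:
$o{\left(R,z \right)} = \frac{R + z}{-1 + R}$
$s = -160$ ($s = 65 + \frac{0 + 3}{-1 + 0} \cdot 75 = 65 + \frac{1}{-1} \cdot 3 \cdot 75 = 65 + \left(-1\right) 3 \cdot 75 = 65 - 225 = -160$)
$\sqrt{-21984 + s} = \sqrt{-21984 - 160} = \sqrt{-22144} = 8 i \sqrt{346}$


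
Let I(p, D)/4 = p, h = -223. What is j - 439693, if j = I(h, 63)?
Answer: -440585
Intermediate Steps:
I(p, D) = 4*p
j = -892 (j = 4*(-223) = -892)
j - 439693 = -892 - 439693 = -440585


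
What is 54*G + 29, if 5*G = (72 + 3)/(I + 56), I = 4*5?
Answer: 1507/38 ≈ 39.658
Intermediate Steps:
I = 20
G = 15/76 (G = ((72 + 3)/(20 + 56))/5 = (75/76)/5 = (75*(1/76))/5 = (⅕)*(75/76) = 15/76 ≈ 0.19737)
54*G + 29 = 54*(15/76) + 29 = 405/38 + 29 = 1507/38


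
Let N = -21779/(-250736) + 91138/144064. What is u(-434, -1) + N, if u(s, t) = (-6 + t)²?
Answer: 56124020985/1128813472 ≈ 49.719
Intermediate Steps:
N = 812160857/1128813472 (N = -21779*(-1/250736) + 91138*(1/144064) = 21779/250736 + 45569/72032 = 812160857/1128813472 ≈ 0.71948)
u(-434, -1) + N = (-6 - 1)² + 812160857/1128813472 = (-7)² + 812160857/1128813472 = 49 + 812160857/1128813472 = 56124020985/1128813472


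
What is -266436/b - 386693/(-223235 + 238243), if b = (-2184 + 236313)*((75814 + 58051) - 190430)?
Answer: -27096123858253/1051632546720 ≈ -25.766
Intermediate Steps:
b = -13243506885 (b = 234129*(133865 - 190430) = 234129*(-56565) = -13243506885)
-266436/b - 386693/(-223235 + 238243) = -266436/(-13243506885) - 386693/(-223235 + 238243) = -266436*(-1/13243506885) - 386693/15008 = 9868/490500255 - 386693*1/15008 = 9868/490500255 - 386693/15008 = -27096123858253/1051632546720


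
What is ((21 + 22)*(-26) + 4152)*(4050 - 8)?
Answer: 12263428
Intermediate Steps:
((21 + 22)*(-26) + 4152)*(4050 - 8) = (43*(-26) + 4152)*4042 = (-1118 + 4152)*4042 = 3034*4042 = 12263428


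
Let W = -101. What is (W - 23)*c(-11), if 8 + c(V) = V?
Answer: 2356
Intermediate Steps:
c(V) = -8 + V
(W - 23)*c(-11) = (-101 - 23)*(-8 - 11) = -124*(-19) = 2356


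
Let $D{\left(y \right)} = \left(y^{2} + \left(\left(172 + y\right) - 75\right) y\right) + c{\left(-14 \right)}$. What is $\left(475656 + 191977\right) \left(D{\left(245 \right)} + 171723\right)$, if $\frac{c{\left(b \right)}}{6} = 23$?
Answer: $210755714908$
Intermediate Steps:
$c{\left(b \right)} = 138$ ($c{\left(b \right)} = 6 \cdot 23 = 138$)
$D{\left(y \right)} = 138 + y^{2} + y \left(97 + y\right)$ ($D{\left(y \right)} = \left(y^{2} + \left(\left(172 + y\right) - 75\right) y\right) + 138 = \left(y^{2} + \left(97 + y\right) y\right) + 138 = \left(y^{2} + y \left(97 + y\right)\right) + 138 = 138 + y^{2} + y \left(97 + y\right)$)
$\left(475656 + 191977\right) \left(D{\left(245 \right)} + 171723\right) = \left(475656 + 191977\right) \left(\left(138 + 2 \cdot 245^{2} + 97 \cdot 245\right) + 171723\right) = 667633 \left(\left(138 + 2 \cdot 60025 + 23765\right) + 171723\right) = 667633 \left(\left(138 + 120050 + 23765\right) + 171723\right) = 667633 \left(143953 + 171723\right) = 667633 \cdot 315676 = 210755714908$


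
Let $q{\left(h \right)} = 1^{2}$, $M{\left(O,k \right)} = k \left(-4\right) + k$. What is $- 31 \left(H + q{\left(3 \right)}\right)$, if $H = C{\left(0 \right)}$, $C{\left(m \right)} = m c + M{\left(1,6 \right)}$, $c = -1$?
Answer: $527$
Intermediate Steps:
$M{\left(O,k \right)} = - 3 k$ ($M{\left(O,k \right)} = - 4 k + k = - 3 k$)
$C{\left(m \right)} = -18 - m$ ($C{\left(m \right)} = m \left(-1\right) - 18 = - m - 18 = -18 - m$)
$q{\left(h \right)} = 1$
$H = -18$ ($H = -18 - 0 = -18 + 0 = -18$)
$- 31 \left(H + q{\left(3 \right)}\right) = - 31 \left(-18 + 1\right) = \left(-31\right) \left(-17\right) = 527$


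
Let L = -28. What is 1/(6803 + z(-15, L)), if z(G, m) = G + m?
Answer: 1/6760 ≈ 0.00014793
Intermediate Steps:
1/(6803 + z(-15, L)) = 1/(6803 + (-15 - 28)) = 1/(6803 - 43) = 1/6760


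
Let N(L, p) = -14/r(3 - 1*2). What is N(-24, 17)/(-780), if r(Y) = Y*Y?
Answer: 7/390 ≈ 0.017949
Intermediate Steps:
r(Y) = Y**2
N(L, p) = -14 (N(L, p) = -14/(3 - 1*2)**2 = -14/(3 - 2)**2 = -14/(1**2) = -14/1 = -14*1 = -14)
N(-24, 17)/(-780) = -14/(-780) = -14*(-1/780) = 7/390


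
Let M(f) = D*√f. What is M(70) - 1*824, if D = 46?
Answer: -824 + 46*√70 ≈ -439.14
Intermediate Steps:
M(f) = 46*√f
M(70) - 1*824 = 46*√70 - 1*824 = 46*√70 - 824 = -824 + 46*√70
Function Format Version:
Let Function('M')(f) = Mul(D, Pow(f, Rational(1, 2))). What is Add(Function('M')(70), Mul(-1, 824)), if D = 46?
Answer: Add(-824, Mul(46, Pow(70, Rational(1, 2)))) ≈ -439.14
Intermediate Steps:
Function('M')(f) = Mul(46, Pow(f, Rational(1, 2)))
Add(Function('M')(70), Mul(-1, 824)) = Add(Mul(46, Pow(70, Rational(1, 2))), Mul(-1, 824)) = Add(Mul(46, Pow(70, Rational(1, 2))), -824) = Add(-824, Mul(46, Pow(70, Rational(1, 2))))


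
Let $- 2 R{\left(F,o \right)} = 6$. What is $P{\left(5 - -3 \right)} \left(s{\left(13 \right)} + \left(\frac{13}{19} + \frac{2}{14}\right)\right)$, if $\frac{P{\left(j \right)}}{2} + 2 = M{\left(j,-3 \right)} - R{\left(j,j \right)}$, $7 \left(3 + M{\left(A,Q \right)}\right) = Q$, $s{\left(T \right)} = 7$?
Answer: $- \frac{35394}{931} \approx -38.017$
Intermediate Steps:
$R{\left(F,o \right)} = -3$ ($R{\left(F,o \right)} = \left(- \frac{1}{2}\right) 6 = -3$)
$M{\left(A,Q \right)} = -3 + \frac{Q}{7}$
$P{\left(j \right)} = - \frac{34}{7}$ ($P{\left(j \right)} = -4 + 2 \left(\left(-3 + \frac{1}{7} \left(-3\right)\right) - -3\right) = -4 + 2 \left(\left(-3 - \frac{3}{7}\right) + 3\right) = -4 + 2 \left(- \frac{24}{7} + 3\right) = -4 + 2 \left(- \frac{3}{7}\right) = -4 - \frac{6}{7} = - \frac{34}{7}$)
$P{\left(5 - -3 \right)} \left(s{\left(13 \right)} + \left(\frac{13}{19} + \frac{2}{14}\right)\right) = - \frac{34 \left(7 + \left(\frac{13}{19} + \frac{2}{14}\right)\right)}{7} = - \frac{34 \left(7 + \left(13 \cdot \frac{1}{19} + 2 \cdot \frac{1}{14}\right)\right)}{7} = - \frac{34 \left(7 + \left(\frac{13}{19} + \frac{1}{7}\right)\right)}{7} = - \frac{34 \left(7 + \frac{110}{133}\right)}{7} = \left(- \frac{34}{7}\right) \frac{1041}{133} = - \frac{35394}{931}$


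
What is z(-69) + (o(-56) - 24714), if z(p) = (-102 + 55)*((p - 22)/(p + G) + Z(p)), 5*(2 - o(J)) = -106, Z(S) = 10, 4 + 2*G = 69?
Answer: -9226462/365 ≈ -25278.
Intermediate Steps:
G = 65/2 (G = -2 + (½)*69 = -2 + 69/2 = 65/2 ≈ 32.500)
o(J) = 116/5 (o(J) = 2 - ⅕*(-106) = 2 + 106/5 = 116/5)
z(p) = -470 - 47*(-22 + p)/(65/2 + p) (z(p) = (-102 + 55)*((p - 22)/(p + 65/2) + 10) = -47*((-22 + p)/(65/2 + p) + 10) = -47*(10 + (-22 + p)/(65/2 + p)) = -470 - 47*(-22 + p)/(65/2 + p))
z(-69) + (o(-56) - 24714) = 94*(-303 - 11*(-69))/(65 + 2*(-69)) + (116/5 - 24714) = 94*(-303 + 759)/(65 - 138) - 123454/5 = 94*456/(-73) - 123454/5 = 94*(-1/73)*456 - 123454/5 = -42864/73 - 123454/5 = -9226462/365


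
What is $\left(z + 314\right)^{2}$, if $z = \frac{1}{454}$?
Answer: $\frac{20322498249}{206116} \approx 98597.0$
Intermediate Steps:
$z = \frac{1}{454} \approx 0.0022026$
$\left(z + 314\right)^{2} = \left(\frac{1}{454} + 314\right)^{2} = \left(\frac{142557}{454}\right)^{2} = \frac{20322498249}{206116}$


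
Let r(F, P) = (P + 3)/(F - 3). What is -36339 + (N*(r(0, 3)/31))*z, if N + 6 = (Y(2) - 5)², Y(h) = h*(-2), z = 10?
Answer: -1128009/31 ≈ -36387.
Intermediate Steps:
r(F, P) = (3 + P)/(-3 + F)
Y(h) = -2*h
N = 75 (N = -6 + (-2*2 - 5)² = -6 + (-4 - 5)² = -6 + (-9)² = -6 + 81 = 75)
-36339 + (N*(r(0, 3)/31))*z = -36339 + (75*(((3 + 3)/(-3 + 0))/31))*10 = -36339 + (75*((6/(-3))*(1/31)))*10 = -36339 + (75*(-⅓*6*(1/31)))*10 = -36339 + (75*(-2*1/31))*10 = -36339 + (75*(-2/31))*10 = -36339 - 150/31*10 = -36339 - 1500/31 = -1128009/31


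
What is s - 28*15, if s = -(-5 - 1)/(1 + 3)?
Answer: -837/2 ≈ -418.50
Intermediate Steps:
s = 3/2 (s = -(-6)/4 = -1*(-3/2) = 3/2 ≈ 1.5000)
s - 28*15 = 3/2 - 28*15 = 3/2 - 420 = -837/2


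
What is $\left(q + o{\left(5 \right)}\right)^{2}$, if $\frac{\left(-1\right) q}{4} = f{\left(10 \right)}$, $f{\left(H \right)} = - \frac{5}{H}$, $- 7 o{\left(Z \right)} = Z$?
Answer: $\frac{81}{49} \approx 1.6531$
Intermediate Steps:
$o{\left(Z \right)} = - \frac{Z}{7}$
$q = 2$ ($q = - 4 \left(- \frac{5}{10}\right) = - 4 \left(\left(-5\right) \frac{1}{10}\right) = \left(-4\right) \left(- \frac{1}{2}\right) = 2$)
$\left(q + o{\left(5 \right)}\right)^{2} = \left(2 - \frac{5}{7}\right)^{2} = \left(\frac{9}{7}\right)^{2} = \frac{81}{49}$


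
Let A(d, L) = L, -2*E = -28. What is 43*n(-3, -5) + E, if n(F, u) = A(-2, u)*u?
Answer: 1089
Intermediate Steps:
E = 14 (E = -1/2*(-28) = 14)
n(F, u) = u**2 (n(F, u) = u*u = u**2)
43*n(-3, -5) + E = 43*(-5)**2 + 14 = 43*25 + 14 = 1075 + 14 = 1089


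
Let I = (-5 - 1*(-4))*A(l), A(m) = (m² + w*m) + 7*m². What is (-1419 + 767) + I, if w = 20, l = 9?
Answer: -1480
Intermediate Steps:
A(m) = 8*m² + 20*m (A(m) = (m² + 20*m) + 7*m² = 8*m² + 20*m)
I = -828 (I = (-5 - 1*(-4))*(4*9*(5 + 2*9)) = (-5 + 4)*(4*9*(5 + 18)) = -4*9*23 = -1*828 = -828)
(-1419 + 767) + I = (-1419 + 767) - 828 = -652 - 828 = -1480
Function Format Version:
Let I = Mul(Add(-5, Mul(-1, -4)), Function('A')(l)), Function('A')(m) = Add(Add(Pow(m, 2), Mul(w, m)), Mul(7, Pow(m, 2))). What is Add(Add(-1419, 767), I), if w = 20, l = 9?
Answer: -1480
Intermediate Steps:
Function('A')(m) = Add(Mul(8, Pow(m, 2)), Mul(20, m)) (Function('A')(m) = Add(Add(Pow(m, 2), Mul(20, m)), Mul(7, Pow(m, 2))) = Add(Mul(8, Pow(m, 2)), Mul(20, m)))
I = -828 (I = Mul(Add(-5, Mul(-1, -4)), Mul(4, 9, Add(5, Mul(2, 9)))) = Mul(Add(-5, 4), Mul(4, 9, Add(5, 18))) = Mul(-1, Mul(4, 9, 23)) = Mul(-1, 828) = -828)
Add(Add(-1419, 767), I) = Add(Add(-1419, 767), -828) = Add(-652, -828) = -1480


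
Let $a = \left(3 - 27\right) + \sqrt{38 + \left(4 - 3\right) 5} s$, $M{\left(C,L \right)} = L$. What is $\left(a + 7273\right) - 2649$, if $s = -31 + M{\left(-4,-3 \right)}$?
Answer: $4600 - 34 \sqrt{43} \approx 4377.0$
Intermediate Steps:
$s = -34$ ($s = -31 - 3 = -34$)
$a = -24 - 34 \sqrt{43}$ ($a = \left(3 - 27\right) + \sqrt{38 + \left(4 - 3\right) 5} \left(-34\right) = \left(3 - 27\right) + \sqrt{38 + 1 \cdot 5} \left(-34\right) = -24 + \sqrt{38 + 5} \left(-34\right) = -24 + \sqrt{43} \left(-34\right) = -24 - 34 \sqrt{43} \approx -246.95$)
$\left(a + 7273\right) - 2649 = \left(\left(-24 - 34 \sqrt{43}\right) + 7273\right) - 2649 = \left(7249 - 34 \sqrt{43}\right) - 2649 = 4600 - 34 \sqrt{43}$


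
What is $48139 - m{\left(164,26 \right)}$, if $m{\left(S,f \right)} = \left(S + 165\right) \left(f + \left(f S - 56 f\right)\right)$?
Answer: $-884247$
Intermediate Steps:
$m{\left(S,f \right)} = \left(165 + S\right) \left(- 55 f + S f\right)$ ($m{\left(S,f \right)} = \left(165 + S\right) \left(f + \left(S f - 56 f\right)\right) = \left(165 + S\right) \left(f + \left(- 56 f + S f\right)\right) = \left(165 + S\right) \left(- 55 f + S f\right)$)
$48139 - m{\left(164,26 \right)} = 48139 - 26 \left(-9075 + 164^{2} + 110 \cdot 164\right) = 48139 - 26 \left(-9075 + 26896 + 18040\right) = 48139 - 26 \cdot 35861 = 48139 - 932386 = -884247$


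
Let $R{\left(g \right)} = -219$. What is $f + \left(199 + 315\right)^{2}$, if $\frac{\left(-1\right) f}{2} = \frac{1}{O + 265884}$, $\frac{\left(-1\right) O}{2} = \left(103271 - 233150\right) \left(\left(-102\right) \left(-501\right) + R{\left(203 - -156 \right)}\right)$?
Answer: $\frac{1746009568291403}{6608766099} \approx 2.642 \cdot 10^{5}$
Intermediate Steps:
$O = 13217266314$ ($O = - 2 \left(103271 - 233150\right) \left(\left(-102\right) \left(-501\right) - 219\right) = - 2 \left(- 129879 \left(51102 - 219\right)\right) = - 2 \left(\left(-129879\right) 50883\right) = \left(-2\right) \left(-6608633157\right) = 13217266314$)
$f = - \frac{1}{6608766099}$ ($f = - \frac{2}{13217266314 + 265884} = - \frac{2}{13217532198} = \left(-2\right) \frac{1}{13217532198} = - \frac{1}{6608766099} \approx -1.5131 \cdot 10^{-10}$)
$f + \left(199 + 315\right)^{2} = - \frac{1}{6608766099} + \left(199 + 315\right)^{2} = - \frac{1}{6608766099} + 514^{2} = - \frac{1}{6608766099} + 264196 = \frac{1746009568291403}{6608766099}$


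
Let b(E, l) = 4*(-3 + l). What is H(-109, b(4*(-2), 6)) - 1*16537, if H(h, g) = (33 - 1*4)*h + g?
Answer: -19686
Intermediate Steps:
b(E, l) = -12 + 4*l
H(h, g) = g + 29*h (H(h, g) = (33 - 4)*h + g = 29*h + g = g + 29*h)
H(-109, b(4*(-2), 6)) - 1*16537 = ((-12 + 4*6) + 29*(-109)) - 1*16537 = ((-12 + 24) - 3161) - 16537 = (12 - 3161) - 16537 = -3149 - 16537 = -19686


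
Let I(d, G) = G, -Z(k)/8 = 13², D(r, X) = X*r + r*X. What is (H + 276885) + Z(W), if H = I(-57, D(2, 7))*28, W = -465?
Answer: 276317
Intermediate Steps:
D(r, X) = 2*X*r (D(r, X) = X*r + X*r = 2*X*r)
Z(k) = -1352 (Z(k) = -8*13² = -8*169 = -1352)
H = 784 (H = (2*7*2)*28 = 28*28 = 784)
(H + 276885) + Z(W) = (784 + 276885) - 1352 = 277669 - 1352 = 276317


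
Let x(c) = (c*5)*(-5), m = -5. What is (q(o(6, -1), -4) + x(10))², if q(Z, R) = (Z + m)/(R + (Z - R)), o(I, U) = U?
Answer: 59536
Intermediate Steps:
x(c) = -25*c (x(c) = (5*c)*(-5) = -25*c)
q(Z, R) = (-5 + Z)/Z (q(Z, R) = (Z - 5)/(R + (Z - R)) = (-5 + Z)/Z)
(q(o(6, -1), -4) + x(10))² = ((-5 - 1)/(-1) - 25*10)² = (-1*(-6) - 250)² = (6 - 250)² = (-244)² = 59536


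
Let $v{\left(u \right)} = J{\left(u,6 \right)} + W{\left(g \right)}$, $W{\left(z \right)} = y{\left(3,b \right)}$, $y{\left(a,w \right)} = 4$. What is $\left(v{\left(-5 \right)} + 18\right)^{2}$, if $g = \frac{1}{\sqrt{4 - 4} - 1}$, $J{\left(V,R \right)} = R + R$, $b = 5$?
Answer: $1156$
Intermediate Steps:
$J{\left(V,R \right)} = 2 R$
$g = -1$ ($g = \frac{1}{\sqrt{0} - 1} = \frac{1}{0 - 1} = \frac{1}{-1} = -1$)
$W{\left(z \right)} = 4$
$v{\left(u \right)} = 16$ ($v{\left(u \right)} = 2 \cdot 6 + 4 = 12 + 4 = 16$)
$\left(v{\left(-5 \right)} + 18\right)^{2} = \left(16 + 18\right)^{2} = 34^{2} = 1156$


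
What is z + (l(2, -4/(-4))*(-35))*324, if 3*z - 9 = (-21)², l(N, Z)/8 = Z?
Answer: -90570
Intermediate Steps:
l(N, Z) = 8*Z
z = 150 (z = 3 + (⅓)*(-21)² = 3 + (⅓)*441 = 3 + 147 = 150)
z + (l(2, -4/(-4))*(-35))*324 = 150 + ((8*(-4/(-4)))*(-35))*324 = 150 + ((8*(-4*(-¼)))*(-35))*324 = 150 + ((8*1)*(-35))*324 = 150 + (8*(-35))*324 = 150 - 280*324 = 150 - 90720 = -90570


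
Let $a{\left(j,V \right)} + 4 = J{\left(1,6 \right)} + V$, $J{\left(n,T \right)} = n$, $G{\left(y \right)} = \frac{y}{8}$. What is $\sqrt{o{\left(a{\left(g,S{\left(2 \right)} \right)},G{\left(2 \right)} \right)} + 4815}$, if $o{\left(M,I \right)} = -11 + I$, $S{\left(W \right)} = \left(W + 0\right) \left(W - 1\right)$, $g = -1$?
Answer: $\frac{\sqrt{19217}}{2} \approx 69.313$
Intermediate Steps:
$G{\left(y \right)} = \frac{y}{8}$ ($G{\left(y \right)} = y \frac{1}{8} = \frac{y}{8}$)
$S{\left(W \right)} = W \left(-1 + W\right)$
$a{\left(j,V \right)} = -3 + V$ ($a{\left(j,V \right)} = -4 + \left(1 + V\right) = -3 + V$)
$\sqrt{o{\left(a{\left(g,S{\left(2 \right)} \right)},G{\left(2 \right)} \right)} + 4815} = \sqrt{\left(-11 + \frac{1}{8} \cdot 2\right) + 4815} = \sqrt{\left(-11 + \frac{1}{4}\right) + 4815} = \sqrt{- \frac{43}{4} + 4815} = \sqrt{\frac{19217}{4}} = \frac{\sqrt{19217}}{2}$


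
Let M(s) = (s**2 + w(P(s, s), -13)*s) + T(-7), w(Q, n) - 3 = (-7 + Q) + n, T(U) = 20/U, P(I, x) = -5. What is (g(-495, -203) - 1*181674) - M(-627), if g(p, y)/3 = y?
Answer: -4124422/7 ≈ -5.8920e+5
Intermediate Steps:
g(p, y) = 3*y
w(Q, n) = -4 + Q + n (w(Q, n) = 3 + ((-7 + Q) + n) = 3 + (-7 + Q + n) = -4 + Q + n)
M(s) = -20/7 + s**2 - 22*s (M(s) = (s**2 + (-4 - 5 - 13)*s) + 20/(-7) = (s**2 - 22*s) + 20*(-1/7) = (s**2 - 22*s) - 20/7 = -20/7 + s**2 - 22*s)
(g(-495, -203) - 1*181674) - M(-627) = (3*(-203) - 1*181674) - (-20/7 + (-627)**2 - 22*(-627)) = (-609 - 181674) - (-20/7 + 393129 + 13794) = -182283 - 1*2848441/7 = -182283 - 2848441/7 = -4124422/7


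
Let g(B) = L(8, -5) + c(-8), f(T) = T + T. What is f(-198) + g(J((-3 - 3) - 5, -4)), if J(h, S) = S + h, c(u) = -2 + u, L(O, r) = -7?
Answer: -413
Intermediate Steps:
f(T) = 2*T
g(B) = -17 (g(B) = -7 + (-2 - 8) = -7 - 10 = -17)
f(-198) + g(J((-3 - 3) - 5, -4)) = 2*(-198) - 17 = -396 - 17 = -413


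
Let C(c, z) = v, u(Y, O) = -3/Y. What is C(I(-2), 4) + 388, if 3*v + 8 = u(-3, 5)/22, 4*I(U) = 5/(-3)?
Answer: 25433/66 ≈ 385.35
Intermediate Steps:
I(U) = -5/12 (I(U) = (5/(-3))/4 = (5*(-⅓))/4 = (¼)*(-5/3) = -5/12)
v = -175/66 (v = -8/3 + (-3/(-3)/22)/3 = -8/3 + (-3*(-⅓)*(1/22))/3 = -8/3 + (1*(1/22))/3 = -8/3 + (⅓)*(1/22) = -8/3 + 1/66 = -175/66 ≈ -2.6515)
C(c, z) = -175/66
C(I(-2), 4) + 388 = -175/66 + 388 = 25433/66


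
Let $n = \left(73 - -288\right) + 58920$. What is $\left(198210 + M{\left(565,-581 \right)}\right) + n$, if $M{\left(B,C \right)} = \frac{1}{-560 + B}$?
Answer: $\frac{1287456}{5} \approx 2.5749 \cdot 10^{5}$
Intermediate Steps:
$n = 59281$ ($n = \left(73 + 288\right) + 58920 = 361 + 58920 = 59281$)
$\left(198210 + M{\left(565,-581 \right)}\right) + n = \left(198210 + \frac{1}{-560 + 565}\right) + 59281 = \left(198210 + \frac{1}{5}\right) + 59281 = \frac{991051}{5} + 59281 = \frac{1287456}{5}$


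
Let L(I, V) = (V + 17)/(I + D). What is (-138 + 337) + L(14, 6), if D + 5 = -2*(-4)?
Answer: 3406/17 ≈ 200.35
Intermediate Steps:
D = 3 (D = -5 - 2*(-4) = -5 + 8 = 3)
L(I, V) = (17 + V)/(3 + I) (L(I, V) = (V + 17)/(I + 3) = (17 + V)/(3 + I))
(-138 + 337) + L(14, 6) = (-138 + 337) + (17 + 6)/(3 + 14) = 199 + 23/17 = 3406/17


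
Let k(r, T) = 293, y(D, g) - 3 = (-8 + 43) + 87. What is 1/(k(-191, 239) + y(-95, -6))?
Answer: 1/418 ≈ 0.0023923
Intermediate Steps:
y(D, g) = 125 (y(D, g) = 3 + ((-8 + 43) + 87) = 3 + (35 + 87) = 3 + 122 = 125)
1/(k(-191, 239) + y(-95, -6)) = 1/(293 + 125) = 1/418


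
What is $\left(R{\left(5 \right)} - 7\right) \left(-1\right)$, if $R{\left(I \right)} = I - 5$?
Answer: $7$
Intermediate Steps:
$R{\left(I \right)} = -5 + I$
$\left(R{\left(5 \right)} - 7\right) \left(-1\right) = \left(\left(-5 + 5\right) - 7\right) \left(-1\right) = \left(0 - 7\right) \left(-1\right) = \left(-7\right) \left(-1\right) = 7$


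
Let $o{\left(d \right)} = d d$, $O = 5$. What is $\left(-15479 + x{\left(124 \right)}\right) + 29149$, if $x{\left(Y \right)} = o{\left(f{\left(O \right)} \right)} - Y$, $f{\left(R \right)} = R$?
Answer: $13571$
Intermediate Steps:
$o{\left(d \right)} = d^{2}$
$x{\left(Y \right)} = 25 - Y$ ($x{\left(Y \right)} = 5^{2} - Y = 25 - Y$)
$\left(-15479 + x{\left(124 \right)}\right) + 29149 = \left(-15479 + \left(25 - 124\right)\right) + 29149 = \left(-15479 - 99\right) + 29149 = -15578 + 29149 = 13571$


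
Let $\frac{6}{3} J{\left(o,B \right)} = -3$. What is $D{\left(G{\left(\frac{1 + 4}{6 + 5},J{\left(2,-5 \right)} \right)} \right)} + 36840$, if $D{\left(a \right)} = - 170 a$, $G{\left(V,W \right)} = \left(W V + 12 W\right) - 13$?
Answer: $\frac{464485}{11} \approx 42226.0$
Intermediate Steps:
$J{\left(o,B \right)} = - \frac{3}{2}$ ($J{\left(o,B \right)} = \frac{1}{2} \left(-3\right) = - \frac{3}{2}$)
$G{\left(V,W \right)} = -13 + 12 W + V W$ ($G{\left(V,W \right)} = \left(V W + 12 W\right) - 13 = \left(12 W + V W\right) - 13 = -13 + 12 W + V W$)
$D{\left(G{\left(\frac{1 + 4}{6 + 5},J{\left(2,-5 \right)} \right)} \right)} + 36840 = - 170 \left(-13 + 12 \left(- \frac{3}{2}\right) + \frac{1 + 4}{6 + 5} \left(- \frac{3}{2}\right)\right) + 36840 = - 170 \left(-13 - 18 + \frac{5}{11} \left(- \frac{3}{2}\right)\right) + 36840 = - 170 \left(-13 - 18 - \frac{15}{22}\right) + 36840 = \left(-170\right) \left(- \frac{697}{22}\right) + 36840 = \frac{59245}{11} + 36840 = \frac{464485}{11}$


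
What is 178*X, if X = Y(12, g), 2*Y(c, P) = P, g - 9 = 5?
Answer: 1246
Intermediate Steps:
g = 14 (g = 9 + 5 = 14)
Y(c, P) = P/2
X = 7 (X = (½)*14 = 7)
178*X = 178*7 = 1246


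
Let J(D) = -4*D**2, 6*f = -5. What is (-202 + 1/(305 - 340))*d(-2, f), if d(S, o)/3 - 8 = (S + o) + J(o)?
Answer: -101351/70 ≈ -1447.9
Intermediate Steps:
f = -5/6 (f = (1/6)*(-5) = -5/6 ≈ -0.83333)
d(S, o) = 24 - 12*o**2 + 3*S + 3*o (d(S, o) = 24 + 3*((S + o) - 4*o**2) = 24 + 3*(S + o - 4*o**2) = 24 + (-12*o**2 + 3*S + 3*o) = 24 - 12*o**2 + 3*S + 3*o)
(-202 + 1/(305 - 340))*d(-2, f) = (-202 + 1/(305 - 340))*(24 - 12*(-5/6)**2 + 3*(-2) + 3*(-5/6)) = (-202 + 1/(-35))*(24 - 12*25/36 - 6 - 5/2) = (-202 - 1/35)*(24 - 25/3 - 6 - 5/2) = -7071/35*43/6 = -101351/70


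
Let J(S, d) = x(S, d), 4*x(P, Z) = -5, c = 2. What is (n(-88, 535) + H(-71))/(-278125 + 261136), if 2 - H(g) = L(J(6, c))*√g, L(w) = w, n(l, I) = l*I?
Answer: 47078/16989 - 5*I*√71/67956 ≈ 2.7711 - 0.00061997*I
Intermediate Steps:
n(l, I) = I*l
x(P, Z) = -5/4 (x(P, Z) = (¼)*(-5) = -5/4)
J(S, d) = -5/4
H(g) = 2 + 5*√g/4 (H(g) = 2 - (-5)*√g/4 = 2 + 5*√g/4)
(n(-88, 535) + H(-71))/(-278125 + 261136) = (535*(-88) + (2 + 5*√(-71)/4))/(-278125 + 261136) = (-47080 + (2 + 5*(I*√71)/4))/(-16989) = (-47080 + (2 + 5*I*√71/4))*(-1/16989) = (-47078 + 5*I*√71/4)*(-1/16989) = 47078/16989 - 5*I*√71/67956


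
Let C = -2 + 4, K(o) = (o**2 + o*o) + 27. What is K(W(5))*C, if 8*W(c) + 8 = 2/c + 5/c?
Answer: 22689/400 ≈ 56.722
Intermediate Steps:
W(c) = -1 + 7/(8*c) (W(c) = -1 + (2/c + 5/c)/8 = -1 + (7/c)/8 = -1 + 7/(8*c))
K(o) = 27 + 2*o**2 (K(o) = (o**2 + o**2) + 27 = 2*o**2 + 27 = 27 + 2*o**2)
C = 2
K(W(5))*C = (27 + 2*((7/8 - 1*5)/5)**2)*2 = (27 + 2*((7/8 - 5)/5)**2)*2 = (27 + 2*((1/5)*(-33/8))**2)*2 = (27 + 2*(-33/40)**2)*2 = (27 + 2*(1089/1600))*2 = (27 + 1089/800)*2 = (22689/800)*2 = 22689/400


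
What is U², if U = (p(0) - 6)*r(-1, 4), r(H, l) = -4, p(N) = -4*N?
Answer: 576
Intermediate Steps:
U = 24 (U = (-4*0 - 6)*(-4) = (0 - 6)*(-4) = -6*(-4) = 24)
U² = 24² = 576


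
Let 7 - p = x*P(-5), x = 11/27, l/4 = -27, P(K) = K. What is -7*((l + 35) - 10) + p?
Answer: 15931/27 ≈ 590.04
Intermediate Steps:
l = -108 (l = 4*(-27) = -108)
x = 11/27 (x = 11*(1/27) = 11/27 ≈ 0.40741)
p = 244/27 (p = 7 - 11*(-5)/27 = 7 - 1*(-55/27) = 7 + 55/27 = 244/27 ≈ 9.0370)
-7*((l + 35) - 10) + p = -7*((-108 + 35) - 10) + 244/27 = -7*(-73 - 10) + 244/27 = -7*(-83) + 244/27 = 581 + 244/27 = 15931/27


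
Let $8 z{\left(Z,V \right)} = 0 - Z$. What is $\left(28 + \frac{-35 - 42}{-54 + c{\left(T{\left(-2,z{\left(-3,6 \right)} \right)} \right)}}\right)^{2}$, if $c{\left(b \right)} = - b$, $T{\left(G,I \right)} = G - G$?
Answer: $\frac{2524921}{2916} \approx 865.88$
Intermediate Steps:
$z{\left(Z,V \right)} = - \frac{Z}{8}$ ($z{\left(Z,V \right)} = \frac{0 - Z}{8} = \frac{\left(-1\right) Z}{8} = - \frac{Z}{8}$)
$T{\left(G,I \right)} = 0$
$\left(28 + \frac{-35 - 42}{-54 + c{\left(T{\left(-2,z{\left(-3,6 \right)} \right)} \right)}}\right)^{2} = \left(28 + \frac{-35 - 42}{-54 - 0}\right)^{2} = \left(28 - \frac{77}{-54 + 0}\right)^{2} = \left(28 - \frac{77}{-54}\right)^{2} = \left(28 - - \frac{77}{54}\right)^{2} = \left(28 + \frac{77}{54}\right)^{2} = \left(\frac{1589}{54}\right)^{2} = \frac{2524921}{2916}$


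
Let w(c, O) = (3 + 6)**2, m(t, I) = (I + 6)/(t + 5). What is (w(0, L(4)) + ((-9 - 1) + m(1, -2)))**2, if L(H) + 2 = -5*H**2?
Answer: 46225/9 ≈ 5136.1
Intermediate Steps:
L(H) = -2 - 5*H**2
m(t, I) = (6 + I)/(5 + t)
w(c, O) = 81 (w(c, O) = 9**2 = 81)
(w(0, L(4)) + ((-9 - 1) + m(1, -2)))**2 = (81 + ((-9 - 1) + (6 - 2)/(5 + 1)))**2 = (81 + (-10 + 4/6))**2 = (81 + (-10 + (1/6)*4))**2 = (81 + (-10 + 2/3))**2 = (81 - 28/3)**2 = (215/3)**2 = 46225/9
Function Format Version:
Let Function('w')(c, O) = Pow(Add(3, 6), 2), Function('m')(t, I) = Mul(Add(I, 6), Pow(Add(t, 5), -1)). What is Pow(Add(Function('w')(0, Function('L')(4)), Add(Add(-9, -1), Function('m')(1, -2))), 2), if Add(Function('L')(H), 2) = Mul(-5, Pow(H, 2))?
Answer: Rational(46225, 9) ≈ 5136.1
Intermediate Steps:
Function('L')(H) = Add(-2, Mul(-5, Pow(H, 2)))
Function('m')(t, I) = Mul(Pow(Add(5, t), -1), Add(6, I)) (Function('m')(t, I) = Mul(Add(6, I), Pow(Add(5, t), -1)) = Mul(Pow(Add(5, t), -1), Add(6, I)))
Function('w')(c, O) = 81 (Function('w')(c, O) = Pow(9, 2) = 81)
Pow(Add(Function('w')(0, Function('L')(4)), Add(Add(-9, -1), Function('m')(1, -2))), 2) = Pow(Add(81, Add(Add(-9, -1), Mul(Pow(Add(5, 1), -1), Add(6, -2)))), 2) = Pow(Add(81, Add(-10, Mul(Pow(6, -1), 4))), 2) = Pow(Add(81, Add(-10, Mul(Rational(1, 6), 4))), 2) = Pow(Add(81, Add(-10, Rational(2, 3))), 2) = Pow(Add(81, Rational(-28, 3)), 2) = Pow(Rational(215, 3), 2) = Rational(46225, 9)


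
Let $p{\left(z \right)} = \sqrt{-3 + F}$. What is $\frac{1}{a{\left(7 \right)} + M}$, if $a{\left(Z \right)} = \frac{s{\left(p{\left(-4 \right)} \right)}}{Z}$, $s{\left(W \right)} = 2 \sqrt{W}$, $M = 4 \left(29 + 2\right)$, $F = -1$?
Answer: $\frac{3045}{378452} - \frac{7 i}{378452} \approx 0.0080459 - 1.8496 \cdot 10^{-5} i$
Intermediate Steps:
$M = 124$ ($M = 4 \cdot 31 = 124$)
$p{\left(z \right)} = 2 i$ ($p{\left(z \right)} = \sqrt{-3 - 1} = \sqrt{-4} = 2 i$)
$a{\left(Z \right)} = \frac{2 + 2 i}{Z}$ ($a{\left(Z \right)} = \frac{2 \sqrt{2 i}}{Z} = \frac{2 \left(1 + i\right)}{Z} = \frac{2 + 2 i}{Z}$)
$\frac{1}{a{\left(7 \right)} + M} = \frac{1}{\frac{2 \left(1 + i\right)}{7} + 124} = \frac{1}{2 \cdot \frac{1}{7} \left(1 + i\right) + 124} = \frac{1}{\left(\frac{2}{7} + \frac{2 i}{7}\right) + 124} = \frac{1}{\frac{870}{7} + \frac{2 i}{7}} = \frac{49 \left(\frac{870}{7} - \frac{2 i}{7}\right)}{756904}$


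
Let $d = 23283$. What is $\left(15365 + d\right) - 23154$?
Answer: $15494$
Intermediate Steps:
$\left(15365 + d\right) - 23154 = \left(15365 + 23283\right) - 23154 = 38648 - 23154 = 15494$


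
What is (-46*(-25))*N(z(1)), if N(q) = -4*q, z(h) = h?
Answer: -4600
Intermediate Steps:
(-46*(-25))*N(z(1)) = (-46*(-25))*(-4*1) = 1150*(-4) = -4600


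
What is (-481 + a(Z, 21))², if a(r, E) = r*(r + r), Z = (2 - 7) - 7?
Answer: 37249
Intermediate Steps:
Z = -12 (Z = -5 - 7 = -12)
a(r, E) = 2*r² (a(r, E) = r*(2*r) = 2*r²)
(-481 + a(Z, 21))² = (-481 + 2*(-12)²)² = (-481 + 2*144)² = (-481 + 288)² = (-193)² = 37249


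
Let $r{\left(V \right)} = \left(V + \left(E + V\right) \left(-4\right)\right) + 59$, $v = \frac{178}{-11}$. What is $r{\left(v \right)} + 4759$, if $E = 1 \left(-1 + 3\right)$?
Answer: $\frac{53444}{11} \approx 4858.5$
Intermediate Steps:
$v = - \frac{178}{11}$ ($v = 178 \left(- \frac{1}{11}\right) = - \frac{178}{11} \approx -16.182$)
$E = 2$ ($E = 1 \cdot 2 = 2$)
$r{\left(V \right)} = 51 - 3 V$ ($r{\left(V \right)} = \left(V + \left(2 + V\right) \left(-4\right)\right) + 59 = \left(V - \left(8 + 4 V\right)\right) + 59 = \left(-8 - 3 V\right) + 59 = 51 - 3 V$)
$r{\left(v \right)} + 4759 = \left(51 - - \frac{534}{11}\right) + 4759 = \left(51 + \frac{534}{11}\right) + 4759 = \frac{1095}{11} + 4759 = \frac{53444}{11}$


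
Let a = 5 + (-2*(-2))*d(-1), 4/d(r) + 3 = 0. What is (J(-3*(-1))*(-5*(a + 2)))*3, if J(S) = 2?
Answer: -50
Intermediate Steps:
d(r) = -4/3 (d(r) = 4/(-3 + 0) = 4/(-3) = 4*(-⅓) = -4/3)
a = -⅓ (a = 5 - 2*(-2)*(-4/3) = 5 + 4*(-4/3) = 5 - 16/3 = -⅓ ≈ -0.33333)
(J(-3*(-1))*(-5*(a + 2)))*3 = (2*(-5*(-⅓ + 2)))*3 = (2*(-5*5/3))*3 = (2*(-25/3))*3 = -50/3*3 = -50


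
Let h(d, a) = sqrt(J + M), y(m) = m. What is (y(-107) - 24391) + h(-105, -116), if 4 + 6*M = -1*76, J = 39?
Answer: -24498 + sqrt(231)/3 ≈ -24493.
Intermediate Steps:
M = -40/3 (M = -2/3 + (-1*76)/6 = -2/3 + (1/6)*(-76) = -2/3 - 38/3 = -40/3 ≈ -13.333)
h(d, a) = sqrt(231)/3 (h(d, a) = sqrt(39 - 40/3) = sqrt(77/3) = sqrt(231)/3)
(y(-107) - 24391) + h(-105, -116) = (-107 - 24391) + sqrt(231)/3 = -24498 + sqrt(231)/3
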